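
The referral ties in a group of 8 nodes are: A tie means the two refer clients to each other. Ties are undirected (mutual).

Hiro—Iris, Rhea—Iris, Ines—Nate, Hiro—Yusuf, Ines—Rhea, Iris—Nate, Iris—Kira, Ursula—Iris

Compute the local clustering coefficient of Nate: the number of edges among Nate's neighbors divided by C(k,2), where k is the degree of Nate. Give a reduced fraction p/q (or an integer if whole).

Nate's neighbors: Ines and Iris (k = 2).
Possible neighbor pairs: C(2,2) = 1. Edges among them: none → e = 0.
Clustering(Nate) = 0/1.

0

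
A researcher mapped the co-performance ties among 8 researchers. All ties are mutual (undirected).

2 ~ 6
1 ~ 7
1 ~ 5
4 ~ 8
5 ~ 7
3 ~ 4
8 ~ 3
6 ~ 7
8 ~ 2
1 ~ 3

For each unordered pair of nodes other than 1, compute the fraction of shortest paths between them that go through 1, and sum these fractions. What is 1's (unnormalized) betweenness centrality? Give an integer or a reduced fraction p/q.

6

Pairs whose geodesics pass through 1 — 7–8: 1/2; 7–4: 1; 7–3: 1; 6–3: 1/2; 8–5: 1; 4–5: 1; 3–5: 1.
All other pairs contribute 0.
Summing the contributions gives betweenness(1) = 6.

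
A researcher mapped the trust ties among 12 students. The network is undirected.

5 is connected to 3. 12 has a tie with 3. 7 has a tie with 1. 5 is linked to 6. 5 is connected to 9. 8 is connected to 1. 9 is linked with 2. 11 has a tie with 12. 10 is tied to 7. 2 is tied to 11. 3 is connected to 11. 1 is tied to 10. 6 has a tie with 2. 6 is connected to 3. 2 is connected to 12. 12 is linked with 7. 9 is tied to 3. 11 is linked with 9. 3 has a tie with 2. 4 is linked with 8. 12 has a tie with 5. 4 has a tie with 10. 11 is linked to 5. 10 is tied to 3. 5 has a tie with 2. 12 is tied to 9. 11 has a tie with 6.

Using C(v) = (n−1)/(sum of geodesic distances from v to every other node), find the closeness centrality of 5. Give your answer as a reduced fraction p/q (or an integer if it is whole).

Distances from 5: 1:3, 2:1, 3:1, 4:3, 6:1, 7:2, 8:4, 9:1, 10:2, 11:1, 12:1. Sum = 20.
n = 12, so closeness = 11/20.

11/20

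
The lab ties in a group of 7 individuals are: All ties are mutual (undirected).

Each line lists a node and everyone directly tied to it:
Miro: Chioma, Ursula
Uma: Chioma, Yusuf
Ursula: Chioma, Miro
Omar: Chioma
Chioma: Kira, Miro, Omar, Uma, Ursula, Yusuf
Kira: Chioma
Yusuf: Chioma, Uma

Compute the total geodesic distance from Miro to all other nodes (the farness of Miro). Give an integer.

Distances from Miro: Chioma:1, Kira:2, Omar:2, Uma:2, Ursula:1, Yusuf:2.
Sum = 1 + 2 + 2 + 2 + 1 + 2 = 10.

10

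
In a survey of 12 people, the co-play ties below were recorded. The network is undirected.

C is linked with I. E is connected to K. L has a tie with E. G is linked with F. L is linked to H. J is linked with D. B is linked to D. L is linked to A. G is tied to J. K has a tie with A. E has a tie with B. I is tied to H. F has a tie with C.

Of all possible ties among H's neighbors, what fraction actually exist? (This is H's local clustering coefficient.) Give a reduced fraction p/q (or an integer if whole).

H's neighbors: I and L (k = 2).
Possible neighbor pairs: C(2,2) = 1. Edges among them: none → e = 0.
Clustering(H) = 0/1.

0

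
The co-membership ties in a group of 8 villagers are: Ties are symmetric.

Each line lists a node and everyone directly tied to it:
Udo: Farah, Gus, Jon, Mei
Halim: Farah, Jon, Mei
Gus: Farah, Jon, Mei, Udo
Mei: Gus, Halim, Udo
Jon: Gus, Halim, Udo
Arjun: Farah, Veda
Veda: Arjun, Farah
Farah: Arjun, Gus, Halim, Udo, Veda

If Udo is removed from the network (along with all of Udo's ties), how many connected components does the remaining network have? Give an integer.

Udo's neighbors (Farah, Gus, Jon, and Mei) remain reachable from one another through other ties, so the rest of the network stays in one piece.

1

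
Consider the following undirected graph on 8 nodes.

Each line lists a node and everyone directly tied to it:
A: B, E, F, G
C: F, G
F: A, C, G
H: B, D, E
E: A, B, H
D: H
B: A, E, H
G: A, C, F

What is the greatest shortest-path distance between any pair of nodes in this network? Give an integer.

Eccentricity of each node (its greatest distance to any other): A:3, B:3, C:5, D:5, E:3, F:4, G:4, H:4.
The maximum eccentricity is 5, realized for instance by the pair D–C via D – H – B – A – G – C. So the diameter is 5.

5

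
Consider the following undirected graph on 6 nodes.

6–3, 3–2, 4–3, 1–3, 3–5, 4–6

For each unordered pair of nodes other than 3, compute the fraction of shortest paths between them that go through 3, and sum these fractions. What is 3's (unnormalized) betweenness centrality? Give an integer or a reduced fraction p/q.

Pairs whose geodesics pass through 3 — 5–2: 1; 5–1: 1; 5–6: 1; 5–4: 1; 2–1: 1; 2–6: 1; 2–4: 1; 1–6: 1; 1–4: 1.
All other pairs contribute 0.
Summing the contributions gives betweenness(3) = 9.

9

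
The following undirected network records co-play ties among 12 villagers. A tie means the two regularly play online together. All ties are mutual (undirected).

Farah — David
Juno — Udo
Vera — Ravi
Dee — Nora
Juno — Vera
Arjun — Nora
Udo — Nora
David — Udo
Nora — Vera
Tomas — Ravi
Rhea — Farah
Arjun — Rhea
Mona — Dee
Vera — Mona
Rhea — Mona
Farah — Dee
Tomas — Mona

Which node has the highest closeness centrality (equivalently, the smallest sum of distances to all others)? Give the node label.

Nora

Farness (sum of distances to all others) for each node — Arjun:24, David:27, Dee:21, Farah:24, Juno:25, Mona:20, Nora:19, Ravi:28, Rhea:22, Tomas:28, Udo:24, Vera:20.
The smallest farness is 19, for Nora, so Nora has the highest closeness.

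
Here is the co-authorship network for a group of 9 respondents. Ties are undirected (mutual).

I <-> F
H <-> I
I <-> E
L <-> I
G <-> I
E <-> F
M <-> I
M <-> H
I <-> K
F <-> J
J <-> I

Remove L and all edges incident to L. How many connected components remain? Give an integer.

L's neighbors (I) remain reachable from one another through other ties, so the rest of the network stays in one piece.

1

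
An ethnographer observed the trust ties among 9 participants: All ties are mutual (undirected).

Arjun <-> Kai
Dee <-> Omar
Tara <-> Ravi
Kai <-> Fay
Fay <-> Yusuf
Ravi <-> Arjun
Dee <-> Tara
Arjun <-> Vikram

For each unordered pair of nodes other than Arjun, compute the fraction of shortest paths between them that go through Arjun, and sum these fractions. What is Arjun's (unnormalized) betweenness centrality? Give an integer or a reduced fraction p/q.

19

Pairs whose geodesics pass through Arjun — Dee–Vikram: 1; Dee–Fay: 1; Dee–Yusuf: 1; Dee–Kai: 1; Tara–Vikram: 1; Tara–Fay: 1; Tara–Yusuf: 1; Tara–Kai: 1; Vikram–Ravi: 1; Vikram–Fay: 1; Vikram–Yusuf: 1; Vikram–Omar: 1; Vikram–Kai: 1; Ravi–Fay: 1 … (+5 more pairs).
All other pairs contribute 0.
Summing the contributions gives betweenness(Arjun) = 19.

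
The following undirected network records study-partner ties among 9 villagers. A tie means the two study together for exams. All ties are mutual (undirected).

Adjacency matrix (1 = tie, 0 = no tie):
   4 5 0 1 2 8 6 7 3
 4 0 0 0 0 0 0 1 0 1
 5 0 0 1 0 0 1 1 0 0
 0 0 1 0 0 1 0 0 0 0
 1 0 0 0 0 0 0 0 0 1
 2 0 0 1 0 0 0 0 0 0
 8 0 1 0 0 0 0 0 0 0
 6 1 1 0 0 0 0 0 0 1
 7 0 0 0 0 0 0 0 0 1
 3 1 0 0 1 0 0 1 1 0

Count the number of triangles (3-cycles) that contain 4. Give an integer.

1

4's neighbors: 3 and 6.
Neighbor pairs that are themselves tied: 4–3–6. Each forms one triangle with 4, for 1 in total.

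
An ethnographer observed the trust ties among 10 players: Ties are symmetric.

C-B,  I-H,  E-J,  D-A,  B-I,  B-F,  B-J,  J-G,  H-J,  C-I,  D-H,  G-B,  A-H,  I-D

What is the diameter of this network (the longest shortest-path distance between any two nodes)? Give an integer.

Eccentricity of each node (its greatest distance to any other): A:4, B:3, C:3, D:3, E:3, F:4, G:3, H:3, I:3, J:2.
The maximum eccentricity is 4, realized for instance by the pair F–A via F – B – I – D – A. So the diameter is 4.

4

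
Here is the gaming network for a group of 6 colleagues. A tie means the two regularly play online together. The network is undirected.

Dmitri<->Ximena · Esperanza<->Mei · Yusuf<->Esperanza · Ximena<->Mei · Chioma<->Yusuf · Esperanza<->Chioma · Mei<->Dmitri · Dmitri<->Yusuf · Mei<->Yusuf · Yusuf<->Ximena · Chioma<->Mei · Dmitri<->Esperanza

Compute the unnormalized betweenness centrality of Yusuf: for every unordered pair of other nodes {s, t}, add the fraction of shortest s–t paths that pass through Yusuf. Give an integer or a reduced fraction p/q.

7/6

Pairs whose geodesics pass through Yusuf — Chioma–Ximena: 1/2; Chioma–Dmitri: 1/3; Ximena–Esperanza: 1/3.
All other pairs contribute 0.
Summing the contributions gives betweenness(Yusuf) = 7/6.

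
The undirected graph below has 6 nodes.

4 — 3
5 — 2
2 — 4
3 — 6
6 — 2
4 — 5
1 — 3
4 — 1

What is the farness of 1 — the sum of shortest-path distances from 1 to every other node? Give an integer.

Distances from 1: 2:2, 3:1, 4:1, 5:2, 6:2.
Sum = 2 + 1 + 1 + 2 + 2 = 8.

8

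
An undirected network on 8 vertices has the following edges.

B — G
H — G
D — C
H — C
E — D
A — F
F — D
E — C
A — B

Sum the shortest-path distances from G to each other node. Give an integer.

Distances from G: A:2, B:1, C:2, D:3, E:3, F:3, H:1.
Sum = 2 + 1 + 2 + 3 + 3 + 3 + 1 = 15.

15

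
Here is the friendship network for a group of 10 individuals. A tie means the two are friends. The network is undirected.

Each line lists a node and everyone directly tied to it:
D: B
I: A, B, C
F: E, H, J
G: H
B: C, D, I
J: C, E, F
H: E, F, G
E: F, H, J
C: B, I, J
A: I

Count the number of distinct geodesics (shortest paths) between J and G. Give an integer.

2

The shortest distance is 3. The length-3 paths are: J–E–H–G; J–F–H–G.
That gives 2 distinct shortest paths.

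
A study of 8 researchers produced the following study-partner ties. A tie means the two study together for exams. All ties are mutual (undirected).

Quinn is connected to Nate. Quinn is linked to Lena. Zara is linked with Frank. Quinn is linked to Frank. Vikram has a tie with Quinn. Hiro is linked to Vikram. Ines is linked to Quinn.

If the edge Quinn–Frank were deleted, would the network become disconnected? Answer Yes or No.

Without the Quinn–Frank edge there is no alternate route between Quinn and Frank, so the network disconnects. It is a bridge.

Yes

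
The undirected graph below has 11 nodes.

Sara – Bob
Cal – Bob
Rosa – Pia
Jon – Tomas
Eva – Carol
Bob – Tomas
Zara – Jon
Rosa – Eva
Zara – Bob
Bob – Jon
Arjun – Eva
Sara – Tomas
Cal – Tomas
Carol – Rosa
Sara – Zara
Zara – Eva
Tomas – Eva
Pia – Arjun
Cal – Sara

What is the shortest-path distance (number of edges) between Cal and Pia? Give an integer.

One shortest route is Cal – Tomas – Eva – Arjun – Pia, which uses 4 edges, and at distance 3 from Cal we only reach {Arjun, Carol, Rosa}, which does not include Pia. So d(Cal,Pia) = 4.

4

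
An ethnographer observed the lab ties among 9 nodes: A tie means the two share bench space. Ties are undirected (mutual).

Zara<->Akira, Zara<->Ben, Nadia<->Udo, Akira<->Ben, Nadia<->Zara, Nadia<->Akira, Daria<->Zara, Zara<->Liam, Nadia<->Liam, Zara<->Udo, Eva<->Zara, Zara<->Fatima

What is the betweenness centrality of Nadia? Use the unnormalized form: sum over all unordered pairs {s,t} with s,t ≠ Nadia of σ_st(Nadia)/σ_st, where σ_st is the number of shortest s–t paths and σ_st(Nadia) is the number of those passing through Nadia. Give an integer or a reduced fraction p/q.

3/2

Pairs whose geodesics pass through Nadia — Liam–Akira: 1/2; Liam–Udo: 1/2; Akira–Udo: 1/2.
All other pairs contribute 0.
Summing the contributions gives betweenness(Nadia) = 3/2.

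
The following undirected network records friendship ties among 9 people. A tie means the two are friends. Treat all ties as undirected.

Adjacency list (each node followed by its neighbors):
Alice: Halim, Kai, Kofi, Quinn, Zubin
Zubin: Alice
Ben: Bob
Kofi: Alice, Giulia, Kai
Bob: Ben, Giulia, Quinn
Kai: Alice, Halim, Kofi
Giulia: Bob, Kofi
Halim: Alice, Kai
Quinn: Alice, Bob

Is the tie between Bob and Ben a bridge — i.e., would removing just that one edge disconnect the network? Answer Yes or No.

Yes

Without the Bob–Ben edge there is no alternate route between Bob and Ben, so the network disconnects. It is a bridge.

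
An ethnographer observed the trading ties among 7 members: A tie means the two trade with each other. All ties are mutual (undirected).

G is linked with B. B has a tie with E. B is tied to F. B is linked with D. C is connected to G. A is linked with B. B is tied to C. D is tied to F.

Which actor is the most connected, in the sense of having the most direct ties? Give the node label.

Degrees — A:1, B:6, C:2, D:2, E:1, F:2, G:2.
The maximum is 6, attained only by B.

B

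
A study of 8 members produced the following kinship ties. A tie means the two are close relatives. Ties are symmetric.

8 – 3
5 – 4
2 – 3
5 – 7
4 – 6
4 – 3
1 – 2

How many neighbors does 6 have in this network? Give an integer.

6 is directly tied to 4. That is 1 neighbor, so the degree of 6 is 1.

1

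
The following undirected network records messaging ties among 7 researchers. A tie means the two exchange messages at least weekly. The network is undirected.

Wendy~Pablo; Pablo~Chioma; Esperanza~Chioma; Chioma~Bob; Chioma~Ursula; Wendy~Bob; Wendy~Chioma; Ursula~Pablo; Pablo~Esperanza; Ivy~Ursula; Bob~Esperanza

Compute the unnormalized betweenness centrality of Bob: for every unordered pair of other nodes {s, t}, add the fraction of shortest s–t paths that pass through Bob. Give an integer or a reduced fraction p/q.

Pairs whose geodesics pass through Bob — Wendy–Esperanza: 1/3.
All other pairs contribute 0.
Summing the contributions gives betweenness(Bob) = 1/3.

1/3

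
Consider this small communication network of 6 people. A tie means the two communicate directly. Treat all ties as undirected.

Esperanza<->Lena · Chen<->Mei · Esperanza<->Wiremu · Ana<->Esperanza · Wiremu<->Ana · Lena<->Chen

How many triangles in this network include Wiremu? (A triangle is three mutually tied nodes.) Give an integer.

1

Wiremu's neighbors: Ana and Esperanza.
Neighbor pairs that are themselves tied: Wiremu–Ana–Esperanza. Each forms one triangle with Wiremu, for 1 in total.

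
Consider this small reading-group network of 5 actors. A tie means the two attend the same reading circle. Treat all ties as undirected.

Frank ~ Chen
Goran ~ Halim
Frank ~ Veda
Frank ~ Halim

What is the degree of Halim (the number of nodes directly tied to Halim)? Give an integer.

Halim is directly tied to Frank and Goran. That is 2 neighbors, so the degree of Halim is 2.

2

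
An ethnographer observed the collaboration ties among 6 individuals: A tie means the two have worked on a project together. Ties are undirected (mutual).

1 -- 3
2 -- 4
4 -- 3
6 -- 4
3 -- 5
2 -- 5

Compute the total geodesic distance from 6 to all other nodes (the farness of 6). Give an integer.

Distances from 6: 1:3, 2:2, 3:2, 4:1, 5:3.
Sum = 3 + 2 + 2 + 1 + 3 = 11.

11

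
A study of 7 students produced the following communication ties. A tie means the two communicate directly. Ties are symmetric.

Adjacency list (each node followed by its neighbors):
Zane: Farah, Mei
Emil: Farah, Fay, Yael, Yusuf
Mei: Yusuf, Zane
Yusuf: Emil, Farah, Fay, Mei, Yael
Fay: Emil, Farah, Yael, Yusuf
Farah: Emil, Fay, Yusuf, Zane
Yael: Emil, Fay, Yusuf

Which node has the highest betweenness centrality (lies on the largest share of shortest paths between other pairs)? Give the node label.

Unnormalized betweenness of each node: Emil:7/12, Farah:13/4, Fay:7/12, Mei:3/4, Yael:0, Yusuf:13/3, Zane:1/2.
Yusuf has the largest value, 13/3, making it the main broker — the node through which the most shortest paths run.

Yusuf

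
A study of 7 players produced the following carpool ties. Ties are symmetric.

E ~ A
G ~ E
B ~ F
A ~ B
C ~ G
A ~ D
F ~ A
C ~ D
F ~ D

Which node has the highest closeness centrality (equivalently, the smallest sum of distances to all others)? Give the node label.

Farness (sum of distances to all others) for each node — A:8, B:12, C:11, D:9, E:10, F:10, G:12.
The smallest farness is 8, for A, so A has the highest closeness.

A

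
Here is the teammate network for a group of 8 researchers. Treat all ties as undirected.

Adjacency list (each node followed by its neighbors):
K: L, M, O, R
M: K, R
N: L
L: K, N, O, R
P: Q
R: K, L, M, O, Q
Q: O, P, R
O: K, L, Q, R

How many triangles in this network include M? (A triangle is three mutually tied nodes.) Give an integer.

M's neighbors: K and R.
Neighbor pairs that are themselves tied: M–K–R. Each forms one triangle with M, for 1 in total.

1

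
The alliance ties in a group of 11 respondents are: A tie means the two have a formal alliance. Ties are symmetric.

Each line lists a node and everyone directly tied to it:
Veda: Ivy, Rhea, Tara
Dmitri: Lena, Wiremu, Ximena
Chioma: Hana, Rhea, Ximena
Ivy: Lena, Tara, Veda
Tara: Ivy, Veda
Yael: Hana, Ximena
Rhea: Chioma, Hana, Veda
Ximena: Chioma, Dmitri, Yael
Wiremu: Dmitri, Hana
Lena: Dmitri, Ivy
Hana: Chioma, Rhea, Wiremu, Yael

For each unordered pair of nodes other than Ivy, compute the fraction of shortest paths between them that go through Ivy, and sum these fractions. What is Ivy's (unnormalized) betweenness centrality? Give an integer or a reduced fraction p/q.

6

Pairs whose geodesics pass through Ivy — Rhea–Lena: 1; Ximena–Tara: 1/2; Wiremu–Tara: 1/2; Dmitri–Tara: 1; Dmitri–Veda: 1; Lena–Tara: 1; Lena–Veda: 1.
All other pairs contribute 0.
Summing the contributions gives betweenness(Ivy) = 6.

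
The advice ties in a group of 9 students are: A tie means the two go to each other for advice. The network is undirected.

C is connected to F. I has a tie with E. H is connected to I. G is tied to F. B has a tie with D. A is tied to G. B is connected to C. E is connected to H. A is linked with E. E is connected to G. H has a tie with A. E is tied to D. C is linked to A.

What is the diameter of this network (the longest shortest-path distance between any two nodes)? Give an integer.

Eccentricity of each node (its greatest distance to any other): A:2, B:3, C:3, D:3, E:2, F:3, G:3, H:3, I:3.
The maximum eccentricity is 3, realized for instance by the pair D–F via D – B – C – F. So the diameter is 3.

3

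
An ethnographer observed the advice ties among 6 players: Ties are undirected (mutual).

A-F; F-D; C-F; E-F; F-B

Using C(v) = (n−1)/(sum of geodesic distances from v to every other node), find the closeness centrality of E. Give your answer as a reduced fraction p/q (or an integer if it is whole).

5/9

Distances from E: A:2, B:2, C:2, D:2, F:1. Sum = 9.
n = 6, so closeness = 5/9.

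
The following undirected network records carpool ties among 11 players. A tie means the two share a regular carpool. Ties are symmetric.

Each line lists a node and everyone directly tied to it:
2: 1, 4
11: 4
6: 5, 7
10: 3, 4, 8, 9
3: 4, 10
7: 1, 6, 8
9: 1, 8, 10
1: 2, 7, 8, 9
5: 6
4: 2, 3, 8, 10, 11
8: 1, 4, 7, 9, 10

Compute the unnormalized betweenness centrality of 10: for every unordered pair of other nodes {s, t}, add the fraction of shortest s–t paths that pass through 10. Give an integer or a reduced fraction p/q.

Pairs whose geodesics pass through 10 — 6–3: 1/2; 5–3: 1/2; 4–9: 1/2; 3–8: 1/2; 3–7: 1/2; 3–1: 2/4; 3–9: 1; 9–11: 1/2.
All other pairs contribute 0.
Summing the contributions gives betweenness(10) = 9/2.

9/2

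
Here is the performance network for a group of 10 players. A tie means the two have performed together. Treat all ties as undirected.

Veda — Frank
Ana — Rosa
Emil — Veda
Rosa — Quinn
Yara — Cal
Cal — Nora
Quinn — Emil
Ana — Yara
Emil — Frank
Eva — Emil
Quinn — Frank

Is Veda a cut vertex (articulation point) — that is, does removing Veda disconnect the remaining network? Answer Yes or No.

Even without Veda, every remaining node can still reach every other (the residual graph is connected), so Veda is not a cut vertex.

No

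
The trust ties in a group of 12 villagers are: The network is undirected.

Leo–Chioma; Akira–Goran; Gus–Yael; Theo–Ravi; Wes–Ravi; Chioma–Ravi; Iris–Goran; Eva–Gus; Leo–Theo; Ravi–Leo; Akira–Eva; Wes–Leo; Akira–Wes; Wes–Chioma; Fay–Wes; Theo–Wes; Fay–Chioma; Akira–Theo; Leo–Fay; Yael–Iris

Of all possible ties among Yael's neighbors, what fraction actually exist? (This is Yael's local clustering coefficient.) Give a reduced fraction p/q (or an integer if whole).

0

Yael's neighbors: Gus and Iris (k = 2).
Possible neighbor pairs: C(2,2) = 1. Edges among them: none → e = 0.
Clustering(Yael) = 0/1.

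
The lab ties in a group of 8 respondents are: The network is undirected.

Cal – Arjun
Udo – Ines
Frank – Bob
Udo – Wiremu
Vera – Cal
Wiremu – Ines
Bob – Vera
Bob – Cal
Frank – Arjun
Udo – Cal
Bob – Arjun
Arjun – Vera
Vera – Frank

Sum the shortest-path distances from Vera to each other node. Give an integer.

12

Distances from Vera: Arjun:1, Bob:1, Cal:1, Frank:1, Ines:3, Udo:2, Wiremu:3.
Sum = 1 + 1 + 1 + 1 + 3 + 2 + 3 = 12.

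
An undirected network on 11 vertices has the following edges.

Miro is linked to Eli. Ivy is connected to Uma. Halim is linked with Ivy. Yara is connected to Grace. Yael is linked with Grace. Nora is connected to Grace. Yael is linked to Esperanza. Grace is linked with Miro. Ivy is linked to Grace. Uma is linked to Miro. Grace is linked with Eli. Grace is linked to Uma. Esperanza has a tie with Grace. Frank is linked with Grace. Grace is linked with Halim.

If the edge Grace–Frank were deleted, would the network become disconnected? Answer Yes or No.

Yes

Without the Grace–Frank edge there is no alternate route between Grace and Frank, so the network disconnects. It is a bridge.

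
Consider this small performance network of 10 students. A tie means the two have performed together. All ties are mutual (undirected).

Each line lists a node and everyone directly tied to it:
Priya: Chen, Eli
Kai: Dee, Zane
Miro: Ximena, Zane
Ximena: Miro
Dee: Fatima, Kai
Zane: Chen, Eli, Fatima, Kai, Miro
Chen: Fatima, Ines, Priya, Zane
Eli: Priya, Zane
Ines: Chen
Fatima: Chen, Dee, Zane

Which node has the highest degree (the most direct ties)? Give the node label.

Degrees — Chen:4, Dee:2, Eli:2, Fatima:3, Ines:1, Kai:2, Miro:2, Priya:2, Ximena:1, Zane:5.
The maximum is 5, attained only by Zane.

Zane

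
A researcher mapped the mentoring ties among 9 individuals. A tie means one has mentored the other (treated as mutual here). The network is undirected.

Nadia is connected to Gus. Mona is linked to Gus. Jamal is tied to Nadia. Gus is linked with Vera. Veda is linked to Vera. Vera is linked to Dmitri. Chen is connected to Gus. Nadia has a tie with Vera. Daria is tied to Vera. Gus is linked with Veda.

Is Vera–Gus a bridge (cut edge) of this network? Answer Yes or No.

No

Even without that edge, Vera still reaches Gus via Vera – Nadia – Gus, so the network stays connected. Not a bridge.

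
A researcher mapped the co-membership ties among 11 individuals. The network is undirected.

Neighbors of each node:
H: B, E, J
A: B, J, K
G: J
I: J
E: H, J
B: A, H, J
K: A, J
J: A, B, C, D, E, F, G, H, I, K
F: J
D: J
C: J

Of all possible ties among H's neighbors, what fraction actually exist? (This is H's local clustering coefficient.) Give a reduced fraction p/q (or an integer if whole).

2/3

H's neighbors: B, E, and J (k = 3).
Possible neighbor pairs: C(3,2) = 3. Edges among them: B–J, E–J → e = 2.
Clustering(H) = 2/3.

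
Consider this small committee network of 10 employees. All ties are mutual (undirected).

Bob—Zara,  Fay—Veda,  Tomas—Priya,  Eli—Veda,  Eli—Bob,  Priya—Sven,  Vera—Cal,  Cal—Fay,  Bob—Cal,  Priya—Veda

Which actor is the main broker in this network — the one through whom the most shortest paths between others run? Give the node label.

Veda

Unnormalized betweenness of each node: Bob:10, Cal:10, Eli:8, Fay:8, Priya:15, Sven:0, Tomas:0, Veda:19, Vera:0, Zara:0.
Veda has the largest value, 19, making it the main broker — the node through which the most shortest paths run.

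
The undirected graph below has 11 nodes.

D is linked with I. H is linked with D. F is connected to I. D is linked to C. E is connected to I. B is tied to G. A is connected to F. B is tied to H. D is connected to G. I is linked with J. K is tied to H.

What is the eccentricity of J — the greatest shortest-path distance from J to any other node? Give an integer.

4

Distances from J: A:3, B:4, C:3, D:2, E:2, F:2, G:3, H:3, I:1, K:4.
The largest is 4 (to B and K), so the eccentricity of J is 4.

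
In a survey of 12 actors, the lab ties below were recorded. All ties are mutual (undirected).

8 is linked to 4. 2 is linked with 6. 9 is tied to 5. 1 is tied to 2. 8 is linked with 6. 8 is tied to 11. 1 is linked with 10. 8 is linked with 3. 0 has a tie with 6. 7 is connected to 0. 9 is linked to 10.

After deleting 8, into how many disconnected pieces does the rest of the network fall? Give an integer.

4

Without 8, the remaining ties split the others into: {0, 1, 2, 5, 6, 7, 9, 10}; {4}; {11}; {3}.
That's 4 separate components.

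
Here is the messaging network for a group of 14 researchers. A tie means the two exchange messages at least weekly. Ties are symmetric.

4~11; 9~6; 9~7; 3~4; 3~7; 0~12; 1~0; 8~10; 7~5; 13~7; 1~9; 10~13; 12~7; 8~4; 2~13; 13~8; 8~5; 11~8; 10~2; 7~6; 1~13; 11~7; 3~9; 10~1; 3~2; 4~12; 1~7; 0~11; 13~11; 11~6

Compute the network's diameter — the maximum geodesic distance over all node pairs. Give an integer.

3

Eccentricity of each node (its greatest distance to any other): 0:3, 1:3, 2:3, 3:3, 4:3, 5:3, 6:3, 7:2, 8:3, 9:3, 10:3, 11:2, 12:3, 13:2.
The maximum eccentricity is 3, realized for instance by the pair 5–2 via 5 – 8 – 10 – 2. So the diameter is 3.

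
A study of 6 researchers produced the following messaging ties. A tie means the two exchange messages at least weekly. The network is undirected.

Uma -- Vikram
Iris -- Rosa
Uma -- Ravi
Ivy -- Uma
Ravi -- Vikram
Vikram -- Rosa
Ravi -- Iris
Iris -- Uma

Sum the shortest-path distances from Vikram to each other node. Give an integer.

7

Distances from Vikram: Iris:2, Ivy:2, Ravi:1, Rosa:1, Uma:1.
Sum = 2 + 2 + 1 + 1 + 1 = 7.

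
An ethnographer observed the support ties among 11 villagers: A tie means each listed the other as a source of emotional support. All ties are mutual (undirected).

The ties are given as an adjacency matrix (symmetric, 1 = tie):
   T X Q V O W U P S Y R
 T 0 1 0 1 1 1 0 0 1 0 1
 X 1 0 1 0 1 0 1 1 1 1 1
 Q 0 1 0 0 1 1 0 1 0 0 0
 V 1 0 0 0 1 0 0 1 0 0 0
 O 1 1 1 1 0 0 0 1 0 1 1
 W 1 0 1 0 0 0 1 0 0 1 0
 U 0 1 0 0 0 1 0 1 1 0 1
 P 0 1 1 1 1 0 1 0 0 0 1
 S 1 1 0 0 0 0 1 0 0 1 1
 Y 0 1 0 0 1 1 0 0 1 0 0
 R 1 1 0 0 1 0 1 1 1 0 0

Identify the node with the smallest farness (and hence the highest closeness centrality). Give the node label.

X

Farness (sum of distances to all others) for each node — O:13, P:14, Q:16, R:14, S:15, T:14, U:15, V:17, W:16, X:12, Y:16.
The smallest farness is 12, for X, so X has the highest closeness.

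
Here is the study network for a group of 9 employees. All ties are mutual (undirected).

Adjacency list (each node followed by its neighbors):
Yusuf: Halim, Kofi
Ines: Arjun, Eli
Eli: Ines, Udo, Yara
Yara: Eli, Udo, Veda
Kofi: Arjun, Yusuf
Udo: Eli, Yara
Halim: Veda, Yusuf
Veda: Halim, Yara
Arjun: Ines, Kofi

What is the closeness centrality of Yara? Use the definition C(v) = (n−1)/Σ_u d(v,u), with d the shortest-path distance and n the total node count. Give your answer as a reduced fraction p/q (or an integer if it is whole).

8/17

Distances from Yara: Arjun:3, Eli:1, Halim:2, Ines:2, Kofi:4, Udo:1, Veda:1, Yusuf:3. Sum = 17.
n = 9, so closeness = 8/17.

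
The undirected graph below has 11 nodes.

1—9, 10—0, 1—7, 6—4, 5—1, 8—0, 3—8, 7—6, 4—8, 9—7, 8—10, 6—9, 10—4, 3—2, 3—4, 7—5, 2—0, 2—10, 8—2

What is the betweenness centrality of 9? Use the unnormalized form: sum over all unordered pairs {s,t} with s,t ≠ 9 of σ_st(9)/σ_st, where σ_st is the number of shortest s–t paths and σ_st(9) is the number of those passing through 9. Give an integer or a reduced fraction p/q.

7/2

Pairs whose geodesics pass through 9 — 1–6: 1/2; 1–8: 1/2; 1–3: 1/2; 1–4: 1/2; 1–2: 3/6; 1–10: 1/2; 1–0: 2/4.
All other pairs contribute 0.
Summing the contributions gives betweenness(9) = 7/2.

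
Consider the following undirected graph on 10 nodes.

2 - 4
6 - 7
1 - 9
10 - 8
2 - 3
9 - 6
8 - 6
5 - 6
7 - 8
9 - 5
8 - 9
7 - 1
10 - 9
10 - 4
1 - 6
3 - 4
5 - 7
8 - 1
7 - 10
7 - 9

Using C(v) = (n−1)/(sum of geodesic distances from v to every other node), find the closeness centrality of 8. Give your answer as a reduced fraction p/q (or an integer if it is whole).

3/5

Distances from 8: 1:1, 2:3, 3:3, 4:2, 5:2, 6:1, 7:1, 9:1, 10:1. Sum = 15.
n = 10, so closeness = 9/15 = 3/5.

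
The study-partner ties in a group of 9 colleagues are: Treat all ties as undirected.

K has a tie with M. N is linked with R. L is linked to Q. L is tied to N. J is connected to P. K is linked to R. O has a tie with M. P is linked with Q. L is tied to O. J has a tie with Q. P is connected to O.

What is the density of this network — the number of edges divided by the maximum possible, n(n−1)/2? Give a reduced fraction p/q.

11/36

There are 11 edges and 9 nodes, so the maximum possible is C(9,2) = 36.
Density = 11/36.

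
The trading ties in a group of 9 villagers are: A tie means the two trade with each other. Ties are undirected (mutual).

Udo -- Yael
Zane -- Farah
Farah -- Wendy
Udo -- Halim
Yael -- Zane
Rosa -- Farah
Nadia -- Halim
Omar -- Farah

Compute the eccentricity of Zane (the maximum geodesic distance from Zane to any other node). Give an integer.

Distances from Zane: Farah:1, Halim:3, Nadia:4, Omar:2, Rosa:2, Udo:2, Wendy:2, Yael:1.
The largest is 4 (to Nadia), so the eccentricity of Zane is 4.

4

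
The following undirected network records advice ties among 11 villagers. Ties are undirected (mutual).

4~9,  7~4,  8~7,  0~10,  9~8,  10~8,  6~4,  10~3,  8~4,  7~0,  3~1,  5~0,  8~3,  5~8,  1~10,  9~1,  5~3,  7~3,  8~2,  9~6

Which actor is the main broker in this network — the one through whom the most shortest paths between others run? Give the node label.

8

Unnormalized betweenness of each node: 0:1, 1:107/60, 2:0, 3:11/3, 4:151/30, 5:6/5, 6:0, 7:83/20, 8:533/30, 9:16/3, 10:46/15.
8 has the largest value, 533/30, making it the main broker — the node through which the most shortest paths run.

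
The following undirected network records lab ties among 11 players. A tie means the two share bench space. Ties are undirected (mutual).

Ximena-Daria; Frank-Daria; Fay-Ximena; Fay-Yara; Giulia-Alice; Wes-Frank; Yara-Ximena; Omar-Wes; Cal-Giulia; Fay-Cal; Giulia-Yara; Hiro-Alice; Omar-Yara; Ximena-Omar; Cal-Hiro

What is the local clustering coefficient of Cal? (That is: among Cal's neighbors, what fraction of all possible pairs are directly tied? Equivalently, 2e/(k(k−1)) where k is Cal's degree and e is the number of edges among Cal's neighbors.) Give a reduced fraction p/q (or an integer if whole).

Cal's neighbors: Fay, Giulia, and Hiro (k = 3).
Possible neighbor pairs: C(3,2) = 3. Edges among them: none → e = 0.
Clustering(Cal) = 0/3 = 0.

0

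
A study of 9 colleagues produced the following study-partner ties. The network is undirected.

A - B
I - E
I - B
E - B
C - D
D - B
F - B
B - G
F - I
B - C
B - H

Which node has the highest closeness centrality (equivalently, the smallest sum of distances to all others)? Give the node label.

B

Farness (sum of distances to all others) for each node — A:15, B:8, C:14, D:14, E:14, F:14, G:15, H:15, I:13.
The smallest farness is 8, for B, so B has the highest closeness.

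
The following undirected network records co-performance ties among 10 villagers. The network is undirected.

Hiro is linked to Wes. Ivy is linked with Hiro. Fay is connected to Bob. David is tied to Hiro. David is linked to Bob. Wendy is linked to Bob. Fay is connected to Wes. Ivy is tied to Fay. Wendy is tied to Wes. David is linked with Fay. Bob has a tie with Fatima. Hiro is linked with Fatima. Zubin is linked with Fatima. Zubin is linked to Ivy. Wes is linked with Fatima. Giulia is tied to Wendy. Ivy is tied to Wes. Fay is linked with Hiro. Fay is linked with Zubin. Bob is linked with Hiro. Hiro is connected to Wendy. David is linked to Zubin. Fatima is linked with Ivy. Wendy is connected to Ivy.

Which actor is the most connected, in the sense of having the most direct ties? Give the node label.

Degrees — Bob:5, David:4, Fatima:5, Fay:6, Giulia:1, Hiro:7, Ivy:6, Wendy:5, Wes:5, Zubin:4.
The maximum is 7, attained only by Hiro.

Hiro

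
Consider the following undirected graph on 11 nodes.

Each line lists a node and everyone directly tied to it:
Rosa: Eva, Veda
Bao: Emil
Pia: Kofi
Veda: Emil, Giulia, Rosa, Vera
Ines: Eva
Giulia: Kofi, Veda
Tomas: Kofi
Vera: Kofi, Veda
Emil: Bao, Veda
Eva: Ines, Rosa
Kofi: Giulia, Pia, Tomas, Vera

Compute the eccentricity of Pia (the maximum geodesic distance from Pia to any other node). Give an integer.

Distances from Pia: Bao:5, Emil:4, Eva:5, Giulia:2, Ines:6, Kofi:1, Rosa:4, Tomas:2, Veda:3, Vera:2.
The largest is 6 (to Ines), so the eccentricity of Pia is 6.

6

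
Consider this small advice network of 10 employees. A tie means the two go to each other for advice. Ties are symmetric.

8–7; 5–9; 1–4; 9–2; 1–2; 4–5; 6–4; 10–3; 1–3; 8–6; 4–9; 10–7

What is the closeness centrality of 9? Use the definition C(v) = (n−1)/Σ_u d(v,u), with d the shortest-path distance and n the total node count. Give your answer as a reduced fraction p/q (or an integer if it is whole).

Distances from 9: 1:2, 2:1, 3:3, 4:1, 5:1, 6:2, 7:4, 8:3, 10:4. Sum = 21.
n = 10, so closeness = 9/21 = 3/7.

3/7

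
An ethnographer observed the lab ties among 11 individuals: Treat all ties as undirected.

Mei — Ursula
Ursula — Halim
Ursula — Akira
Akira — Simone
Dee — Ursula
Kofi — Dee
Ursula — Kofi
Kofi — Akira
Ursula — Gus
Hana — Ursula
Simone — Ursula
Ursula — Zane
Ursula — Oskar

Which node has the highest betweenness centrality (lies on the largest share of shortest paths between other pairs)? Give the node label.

Ursula

Unnormalized betweenness of each node: Akira:1/2, Dee:0, Gus:0, Halim:0, Hana:0, Kofi:1/2, Mei:0, Oskar:0, Simone:0, Ursula:41, Zane:0.
Ursula has the largest value, 41, making it the main broker — the node through which the most shortest paths run.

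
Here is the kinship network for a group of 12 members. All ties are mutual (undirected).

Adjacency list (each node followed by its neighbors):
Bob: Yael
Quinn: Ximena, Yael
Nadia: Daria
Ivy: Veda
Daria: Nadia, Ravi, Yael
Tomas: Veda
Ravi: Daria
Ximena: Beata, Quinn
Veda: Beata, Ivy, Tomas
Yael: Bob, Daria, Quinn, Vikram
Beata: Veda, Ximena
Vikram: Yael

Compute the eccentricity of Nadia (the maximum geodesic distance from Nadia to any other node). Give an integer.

Distances from Nadia: Beata:5, Bob:3, Daria:1, Ivy:7, Quinn:3, Ravi:2, Tomas:7, Veda:6, Vikram:3, Ximena:4, Yael:2.
The largest is 7 (to Ivy and Tomas), so the eccentricity of Nadia is 7.

7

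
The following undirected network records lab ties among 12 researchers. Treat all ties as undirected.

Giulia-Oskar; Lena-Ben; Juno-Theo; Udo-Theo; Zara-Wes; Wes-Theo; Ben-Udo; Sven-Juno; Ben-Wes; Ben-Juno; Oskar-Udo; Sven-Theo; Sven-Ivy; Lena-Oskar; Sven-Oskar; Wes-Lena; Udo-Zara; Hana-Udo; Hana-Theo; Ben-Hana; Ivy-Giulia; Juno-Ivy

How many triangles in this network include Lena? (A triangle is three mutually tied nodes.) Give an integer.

Lena's neighbors: Ben, Oskar, and Wes.
Neighbor pairs that are themselves tied: Lena–Ben–Wes. Each forms one triangle with Lena, for 1 in total.

1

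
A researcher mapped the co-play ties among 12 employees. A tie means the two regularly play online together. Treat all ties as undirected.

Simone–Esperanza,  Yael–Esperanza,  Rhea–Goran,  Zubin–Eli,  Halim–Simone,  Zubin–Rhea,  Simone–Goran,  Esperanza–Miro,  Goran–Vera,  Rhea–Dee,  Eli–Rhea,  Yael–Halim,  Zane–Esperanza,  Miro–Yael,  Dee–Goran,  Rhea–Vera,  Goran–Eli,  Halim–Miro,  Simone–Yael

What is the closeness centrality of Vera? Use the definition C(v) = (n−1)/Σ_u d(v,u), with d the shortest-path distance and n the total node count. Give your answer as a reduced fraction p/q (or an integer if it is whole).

11/27

Distances from Vera: Dee:2, Eli:2, Esperanza:3, Goran:1, Halim:3, Miro:4, Rhea:1, Simone:2, Yael:3, Zane:4, Zubin:2. Sum = 27.
n = 12, so closeness = 11/27.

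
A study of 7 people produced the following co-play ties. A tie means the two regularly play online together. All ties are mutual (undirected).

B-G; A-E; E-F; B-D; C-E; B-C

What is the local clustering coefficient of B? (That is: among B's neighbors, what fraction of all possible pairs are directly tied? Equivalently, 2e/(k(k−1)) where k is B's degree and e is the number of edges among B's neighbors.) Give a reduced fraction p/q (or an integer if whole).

0

B's neighbors: C, D, and G (k = 3).
Possible neighbor pairs: C(3,2) = 3. Edges among them: none → e = 0.
Clustering(B) = 0/3 = 0.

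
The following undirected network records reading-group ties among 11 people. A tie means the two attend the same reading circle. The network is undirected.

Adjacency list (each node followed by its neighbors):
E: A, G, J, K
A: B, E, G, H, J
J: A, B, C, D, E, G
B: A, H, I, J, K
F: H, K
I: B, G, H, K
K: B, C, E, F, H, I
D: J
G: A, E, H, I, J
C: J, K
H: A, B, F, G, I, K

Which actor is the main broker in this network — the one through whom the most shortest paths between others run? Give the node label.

Unnormalized betweenness of each node: A:23/12, B:11/3, C:1, D:0, E:5/3, F:0, G:19/6, H:21/4, I:7/12, J:151/12, K:49/6.
J has the largest value, 151/12, making it the main broker — the node through which the most shortest paths run.

J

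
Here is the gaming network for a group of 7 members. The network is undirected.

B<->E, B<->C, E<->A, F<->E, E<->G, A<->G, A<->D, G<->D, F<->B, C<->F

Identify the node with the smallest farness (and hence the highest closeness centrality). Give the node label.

E

Farness (sum of distances to all others) for each node — A:10, B:10, C:14, D:14, E:8, F:10, G:10.
The smallest farness is 8, for E, so E has the highest closeness.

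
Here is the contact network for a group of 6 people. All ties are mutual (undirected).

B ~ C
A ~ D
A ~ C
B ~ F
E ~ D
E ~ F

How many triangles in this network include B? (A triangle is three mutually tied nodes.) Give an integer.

0

B's neighbors are C and F, but none of them are tied to each other, so no triangle contains B.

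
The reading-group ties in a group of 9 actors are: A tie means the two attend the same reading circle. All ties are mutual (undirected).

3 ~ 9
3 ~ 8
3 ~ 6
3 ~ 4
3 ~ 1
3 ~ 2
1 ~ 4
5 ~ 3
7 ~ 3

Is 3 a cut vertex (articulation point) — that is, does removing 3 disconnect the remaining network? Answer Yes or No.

Removing 3 leaves {8} with no path to {5}, so the network splits into 7 components. 3 is a cut vertex.

Yes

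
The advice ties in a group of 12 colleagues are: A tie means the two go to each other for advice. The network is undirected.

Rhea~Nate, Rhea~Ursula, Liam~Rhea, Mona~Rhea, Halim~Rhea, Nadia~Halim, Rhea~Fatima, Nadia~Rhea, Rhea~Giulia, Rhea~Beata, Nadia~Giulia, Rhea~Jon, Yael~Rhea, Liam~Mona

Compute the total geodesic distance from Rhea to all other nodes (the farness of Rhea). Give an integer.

Distances from Rhea: Beata:1, Fatima:1, Giulia:1, Halim:1, Jon:1, Liam:1, Mona:1, Nadia:1, Nate:1, Ursula:1, Yael:1.
Sum = 1 + 1 + 1 + 1 + 1 + 1 + 1 + 1 + 1 + 1 + 1 = 11.

11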